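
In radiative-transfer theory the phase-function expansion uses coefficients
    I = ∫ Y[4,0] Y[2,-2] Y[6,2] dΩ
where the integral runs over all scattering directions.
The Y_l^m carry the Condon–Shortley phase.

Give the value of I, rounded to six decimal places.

m-sum 0 ✓  L=12 even ✓  2≤6≤6 ✓
Π(2lᵢ+1) = 9×5×13 = 585
triangle coeff Δ(4,2,6) = 1/6435
Σ_t [0,0]: t=0:+1/2304 = 1/2304
(3j)²=5/143 [(4 2 6; 0 0 0)], sign=+1
Σ_t [0,0]: t=0:+1/13824 = 1/13824
(3j)²=14/1287 [(4 2 6; 0 -2 2)], sign=+1
⇒ 4πI² = 350/1573
I = (+1)√(350/1573/(4π)) = 0.13306527

0.133065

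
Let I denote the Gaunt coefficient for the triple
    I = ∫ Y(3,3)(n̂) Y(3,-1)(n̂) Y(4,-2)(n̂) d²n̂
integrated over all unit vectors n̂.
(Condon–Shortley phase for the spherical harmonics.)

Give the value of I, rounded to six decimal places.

Checks pass: Σm=0; 10 even; l₃=4∈[0,6].
(2·3+1)(2·3+1)(2·4+1) = 441
Δ: 2! 4! 4! / 11! → 1/34650
sum: t=0:+1/72 t=1:−1/16 t=2:+1/72 = -5/144
3j²(3 3 4; 0 0 0) = Δ·Π!·Σ² = 2/77  (sign -1)
sum: t=0:+1/192 = 1/192
3j²(3 3 4; 3 -1 -2) = Δ·Π!·Σ² = 3/77  (sign +1)
combine: 4πI² = 441·2/77·3/77 = 54/121
take √, sign -1: I = -0.18845135

-0.188451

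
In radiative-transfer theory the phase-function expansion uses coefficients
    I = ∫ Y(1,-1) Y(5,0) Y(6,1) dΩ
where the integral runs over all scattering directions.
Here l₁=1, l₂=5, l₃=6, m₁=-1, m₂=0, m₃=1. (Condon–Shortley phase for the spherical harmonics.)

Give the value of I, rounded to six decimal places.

-0.187239

m-sum 0 ✓  L=12 even ✓  4≤6≤6 ✓
Π(2lᵢ+1) = 3×11×13 = 429
triangle coeff Δ(1,5,6) = 1/858
Σ_t [0,0]: t=0:+1/14400 = 1/14400
(3j)²=6/143 [(1 5 6; 0 0 0)], sign=+1
Σ_t [0,0]: t=0:+1/28800 = 1/28800
(3j)²=7/286 [(1 5 6; -1 0 1)], sign=-1
⇒ 4πI² = 63/143
I = (-1)√(63/143/(4π)) = -0.18723944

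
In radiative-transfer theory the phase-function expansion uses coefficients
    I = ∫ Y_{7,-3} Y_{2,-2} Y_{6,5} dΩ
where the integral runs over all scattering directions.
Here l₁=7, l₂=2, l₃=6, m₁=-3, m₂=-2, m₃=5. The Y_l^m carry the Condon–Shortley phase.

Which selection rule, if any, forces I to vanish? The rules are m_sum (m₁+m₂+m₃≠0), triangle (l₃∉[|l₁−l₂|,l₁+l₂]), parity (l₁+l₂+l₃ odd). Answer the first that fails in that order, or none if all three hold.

Σmᵢ = 0  ✓
l₃∈[|l₁−l₂|,l₁+l₂]=[5,9], have l₃=6  ✓
Σlᵢ = 15 ⇒ odd  ✗

parity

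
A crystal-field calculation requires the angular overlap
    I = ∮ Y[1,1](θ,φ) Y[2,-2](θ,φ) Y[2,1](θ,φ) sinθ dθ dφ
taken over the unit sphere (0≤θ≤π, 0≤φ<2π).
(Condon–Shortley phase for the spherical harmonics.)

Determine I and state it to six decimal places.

l₁+l₂+l₃=5 is odd: 3j(l;000)=0 ⇒ I=0

0.000000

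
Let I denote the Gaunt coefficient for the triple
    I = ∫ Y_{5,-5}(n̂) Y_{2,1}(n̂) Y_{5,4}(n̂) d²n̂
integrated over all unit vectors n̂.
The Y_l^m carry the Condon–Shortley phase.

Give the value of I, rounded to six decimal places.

m-sum 0 ✓  L=12 even ✓  3≤5≤7 ✓
Π(2lᵢ+1) = 11×5×11 = 605
triangle coeff Δ(5,2,5) = 1/38610
Σ_t [0,2]: t=0:+1/2880 t=1:−1/576 t=2:+1/2880 = -1/960
(3j)²=10/429 [(5 2 5; 0 0 0)], sign=+1
Σ_t [2,2]: t=2:+1/80640 = 1/80640
(3j)²=9/286 [(5 2 5; -5 1 4)], sign=-1
⇒ 4πI² = 75/169
I = (-1)√(75/169/(4π)) = -0.18792404

-0.187924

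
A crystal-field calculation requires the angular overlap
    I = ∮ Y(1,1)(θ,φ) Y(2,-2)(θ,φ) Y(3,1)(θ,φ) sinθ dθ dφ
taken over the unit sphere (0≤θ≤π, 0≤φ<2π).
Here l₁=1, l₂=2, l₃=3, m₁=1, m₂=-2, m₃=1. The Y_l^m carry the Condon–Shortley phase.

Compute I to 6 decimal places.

Checks pass: Σm=0; 6 even; l₃=3∈[1,3].
(2·1+1)(2·2+1)(2·3+1) = 105
Δ: 0! 2! 4! / 7! → 1/105
sum: t=0:+1/4 = 1/4
3j²(1 2 3; 0 0 0) = Δ·Π!·Σ² = 3/35  (sign -1)
sum: t=0:+1/48 = 1/48
3j²(1 2 3; 1 -2 1) = Δ·Π!·Σ² = 1/105  (sign +1)
combine: 4πI² = 105·3/35·1/105 = 3/35
take √, sign -1: I = -0.08258890

-0.082589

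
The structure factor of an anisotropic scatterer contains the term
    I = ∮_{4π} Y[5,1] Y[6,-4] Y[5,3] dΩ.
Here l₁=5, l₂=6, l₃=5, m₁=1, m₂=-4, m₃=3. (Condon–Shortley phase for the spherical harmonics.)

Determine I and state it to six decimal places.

Checks pass: Σm=0; 16 even; l₃=5∈[1,11].
(2·5+1)(2·6+1)(2·5+1) = 1573
Δ: 6! 4! 6! / 17! → 1/28588560
sum: t=1:−1/345600 t=2:+1/13824 t=3:−1/5184 t=4:+1/13824 t=5:−1/345600 = -7/129600
3j²(5 6 5; 0 0 0) = Δ·Π!·Σ² = 80/7293  (sign +1)
sum: t=0:+1/829440 t=1:−1/86400 t=2:+1/138240 = -13/4147200
3j²(5 6 5; 1 -4 3) = Δ·Π!·Σ² = 13/3740  (sign -1)
combine: 4πI² = 1573·80/7293·13/3740 = 52/867
take √, sign -1: I = -0.06908555

-0.069086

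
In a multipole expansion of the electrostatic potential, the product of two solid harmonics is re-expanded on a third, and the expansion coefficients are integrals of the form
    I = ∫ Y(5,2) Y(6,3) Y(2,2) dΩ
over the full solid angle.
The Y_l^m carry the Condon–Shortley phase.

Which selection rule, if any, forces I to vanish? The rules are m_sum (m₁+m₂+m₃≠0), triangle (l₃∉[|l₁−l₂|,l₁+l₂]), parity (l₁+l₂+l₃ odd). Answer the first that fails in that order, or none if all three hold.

m₁+m₂+m₃ = 2 + 3 + 2 = 7  ✗
triangle: |5−6|=1 ≤ l₃=2 ≤ 5+6=11
parity: l₁+l₂+l₃ = 13 is odd

m_sum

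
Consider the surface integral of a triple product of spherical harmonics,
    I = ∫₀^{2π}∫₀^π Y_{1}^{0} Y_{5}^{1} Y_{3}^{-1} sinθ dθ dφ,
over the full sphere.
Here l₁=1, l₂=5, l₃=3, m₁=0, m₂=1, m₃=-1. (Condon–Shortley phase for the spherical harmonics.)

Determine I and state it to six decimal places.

l₃=3 ∉ [4,6] — triangle fails ⇒ I = 0

0.000000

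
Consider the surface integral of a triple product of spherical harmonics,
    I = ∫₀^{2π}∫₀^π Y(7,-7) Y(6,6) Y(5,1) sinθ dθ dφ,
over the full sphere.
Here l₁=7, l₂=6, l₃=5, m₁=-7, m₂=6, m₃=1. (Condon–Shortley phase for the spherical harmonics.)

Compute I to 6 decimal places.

-0.114955

Rules hold: Σm=0, L=18 even, 1≤5≤13.
N = 15·13·11 = 2145
Δ = 8!·6!·4!/19! = 1/174594420
Racah Σ t=2..6: t=2:+1/4147200 t=3:−1/207360 t=4:+1/82944 t=5:−1/207360 t=6:+1/4147200 = 1/345600
⇒ 3j(7 6 5; 0 0 0)² = 420/46189, sgn -1
Racah Σ t=8..8: t=8:+1/696729600 = 1/696729600
⇒ 3j(7 6 5; -7 6 1)² = 11/1292, sgn +1
4πI² = N·(3j₀)²·(3jₘ)² = 17325/104329
I = -1·√(0.166061/4π) = -0.11495534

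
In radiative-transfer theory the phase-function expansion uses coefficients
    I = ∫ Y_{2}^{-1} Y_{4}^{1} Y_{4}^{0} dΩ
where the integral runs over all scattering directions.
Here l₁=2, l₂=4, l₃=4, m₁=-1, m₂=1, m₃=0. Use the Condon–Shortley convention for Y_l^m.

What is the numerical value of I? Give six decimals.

m-sum 0 ✓  L=10 even ✓  2≤4≤6 ✓
Π(2lᵢ+1) = 5×9×9 = 405
triangle coeff Δ(2,4,4) = 1/13860
Σ_t [0,2]: t=0:+1/192 t=1:−1/36 t=2:+1/192 = -5/288
(3j)²=20/693 [(2 4 4; 0 0 0)], sign=-1
Σ_t [1,2]: t=1:−1/96 t=2:+1/72 = 1/288
(3j)²=1/462 [(2 4 4; -1 1 0)], sign=+1
⇒ 4πI² = 150/5929
I = (-1)√(150/5929/(4π)) = -0.04486937

-0.044869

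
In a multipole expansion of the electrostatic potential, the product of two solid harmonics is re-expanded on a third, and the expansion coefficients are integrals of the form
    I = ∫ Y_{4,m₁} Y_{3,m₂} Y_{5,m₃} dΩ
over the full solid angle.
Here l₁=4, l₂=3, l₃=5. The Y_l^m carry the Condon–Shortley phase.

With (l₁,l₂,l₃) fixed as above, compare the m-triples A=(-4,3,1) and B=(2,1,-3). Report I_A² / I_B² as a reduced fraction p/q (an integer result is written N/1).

10/81

Shared (l₁,l₂,l₃)=(4,3,5): N and (l;000)² cancel in I_A²/I_B².
A: Δ = 2!·6!·4!/13! = 1/180180; Racah Σ t=2..2: t=2:+1/34560 = 1/34560; ⇒ 3j(4 3 5; -4 3 1)² = 1/429, sgn +1
B: Δ = 2!·6!·4!/13! = 1/180180; Racah Σ t=0..2: t=0:+1/2304 t=1:−1/720 t=2:+1/5760 = -1/1280; ⇒ 3j(4 3 5; 2 1 -3)² = 27/1430, sgn -1
I_A²/I_B² = (1/429)/(27/1430) = 10/81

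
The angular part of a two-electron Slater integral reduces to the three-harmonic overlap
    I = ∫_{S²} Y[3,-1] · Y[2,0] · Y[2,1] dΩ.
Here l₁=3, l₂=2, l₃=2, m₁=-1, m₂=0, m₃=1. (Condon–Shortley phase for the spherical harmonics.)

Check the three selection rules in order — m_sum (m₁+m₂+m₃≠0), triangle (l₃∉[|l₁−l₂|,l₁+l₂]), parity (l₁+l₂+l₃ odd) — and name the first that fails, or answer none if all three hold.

parity

m₁+m₂+m₃ = -1 + 0 + 1 = 0  ✓
triangle: |3−2|=1 ≤ l₃=2 ≤ 3+2=5  ✓
parity: l₁+l₂+l₃ = 7 is odd  ✗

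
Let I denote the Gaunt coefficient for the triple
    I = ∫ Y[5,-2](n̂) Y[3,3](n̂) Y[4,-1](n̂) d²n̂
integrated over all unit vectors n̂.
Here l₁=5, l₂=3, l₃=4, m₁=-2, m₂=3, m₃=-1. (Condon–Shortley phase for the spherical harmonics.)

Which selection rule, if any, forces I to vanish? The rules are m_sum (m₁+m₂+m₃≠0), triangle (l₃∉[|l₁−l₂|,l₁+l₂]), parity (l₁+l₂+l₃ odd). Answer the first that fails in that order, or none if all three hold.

m₁+m₂+m₃ = -2 + 3 − 1 = 0  ✓
triangle: |5−3|=2 ≤ l₃=4 ≤ 5+3=8  ✓
parity: l₁+l₂+l₃ = 12 is even  ✓

none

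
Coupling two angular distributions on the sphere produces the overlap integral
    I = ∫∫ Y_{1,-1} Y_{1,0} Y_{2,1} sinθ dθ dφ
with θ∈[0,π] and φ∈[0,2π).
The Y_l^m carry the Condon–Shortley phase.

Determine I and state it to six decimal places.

-0.218510

Rules hold: Σm=0, L=4 even, 0≤2≤2.
N = 3·3·5 = 45
Δ = 0!·2!·2!/5! = 1/30
Racah Σ t=0..0: t=0:+1/1 = 1/1
⇒ 3j(1 1 2; 0 0 0)² = 2/15, sgn +1
Racah Σ t=0..0: t=0:+1/2 = 1/2
⇒ 3j(1 1 2; -1 0 1)² = 1/10, sgn -1
4πI² = N·(3j₀)²·(3jₘ)² = 3/5
I = -1·√(0.6/4π) = -0.21850969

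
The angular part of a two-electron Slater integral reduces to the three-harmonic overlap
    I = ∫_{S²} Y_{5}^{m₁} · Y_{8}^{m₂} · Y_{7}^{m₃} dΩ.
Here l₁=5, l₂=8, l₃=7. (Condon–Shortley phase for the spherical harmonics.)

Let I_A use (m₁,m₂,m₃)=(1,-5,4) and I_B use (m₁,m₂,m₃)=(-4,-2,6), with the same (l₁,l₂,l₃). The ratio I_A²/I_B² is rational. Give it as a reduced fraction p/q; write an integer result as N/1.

l's match ⇒ only the (l;m) 3-j factors differ between A and B.
A: triangle coeff Δ(5,8,7) = 1/814773960; Σ_t [0,3]: t=0:+1/522547200 t=1:−1/58060800 t=2:+1/69672960 t=3:−1/783820800 = -1/447897600; (3j)²=11/11628 [(5 8 7; 1 -5 4)], sign=+1
B: triangle coeff Δ(5,8,7) = 1/814773960; Σ_t [5,6]: t=5:−1/1045094400 t=6:+1/15676416000 = -1/1119744000; (3j)²=28/4845 [(5 8 7; -4 -2 6)], sign=+1
I_A²/I_B² = (11/11628)/(28/4845) = 55/336

55/336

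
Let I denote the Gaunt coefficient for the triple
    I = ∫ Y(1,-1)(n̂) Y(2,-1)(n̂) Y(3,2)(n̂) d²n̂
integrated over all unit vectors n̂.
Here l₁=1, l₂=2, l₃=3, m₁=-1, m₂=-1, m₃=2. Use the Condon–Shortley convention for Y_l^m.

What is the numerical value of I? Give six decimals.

Checks pass: Σm=0; 6 even; l₃=3∈[1,3].
(2·1+1)(2·2+1)(2·3+1) = 105
Δ: 0! 2! 4! / 7! → 1/105
sum: t=0:+1/4 = 1/4
3j²(1 2 3; 0 0 0) = Δ·Π!·Σ² = 3/35  (sign -1)
sum: t=0:+1/12 = 1/12
3j²(1 2 3; -1 -1 2) = Δ·Π!·Σ² = 2/21  (sign -1)
combine: 4πI² = 105·3/35·2/21 = 6/7
take √, sign +1: I = 0.26116903

0.261169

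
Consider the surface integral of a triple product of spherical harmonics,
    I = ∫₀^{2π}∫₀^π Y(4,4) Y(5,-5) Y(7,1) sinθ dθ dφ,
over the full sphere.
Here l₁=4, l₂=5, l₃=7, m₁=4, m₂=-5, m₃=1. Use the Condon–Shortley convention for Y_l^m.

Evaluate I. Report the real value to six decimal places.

0.017637

Rules hold: Σm=0, L=16 even, 1≤7≤9.
N = 9·11·15 = 1485
Δ = 2!·6!·8!/17! = 1/6126120
Racah Σ t=0..2: t=0:+1/69120 t=1:−1/20736 t=2:+1/69120 = -1/51840
⇒ 3j(4 5 7; 0 0 0)² = 280/21879, sgn +1
Racah Σ t=0..0: t=0:+1/58060800 = 1/58060800
⇒ 3j(4 5 7; 4 -5 1)² = 1/4862, sgn +1
4πI² = N·(3j₀)²·(3jₘ)² = 2100/537251
I = +1·√(0.00390879/4π) = 0.01763665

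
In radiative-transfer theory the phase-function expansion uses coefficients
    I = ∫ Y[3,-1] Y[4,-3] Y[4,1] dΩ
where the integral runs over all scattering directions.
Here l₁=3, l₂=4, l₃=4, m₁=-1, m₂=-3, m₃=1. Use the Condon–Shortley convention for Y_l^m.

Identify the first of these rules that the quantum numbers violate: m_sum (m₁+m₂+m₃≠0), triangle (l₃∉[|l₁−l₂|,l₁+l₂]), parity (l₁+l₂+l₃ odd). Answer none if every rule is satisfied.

m_sum

azimuthal sum: -1 − 3 + 1 = -3  ✗
1 ≤ 4 ≤ 7 (triangle on l)
L = 3 + 4 + 4 = 11 (odd)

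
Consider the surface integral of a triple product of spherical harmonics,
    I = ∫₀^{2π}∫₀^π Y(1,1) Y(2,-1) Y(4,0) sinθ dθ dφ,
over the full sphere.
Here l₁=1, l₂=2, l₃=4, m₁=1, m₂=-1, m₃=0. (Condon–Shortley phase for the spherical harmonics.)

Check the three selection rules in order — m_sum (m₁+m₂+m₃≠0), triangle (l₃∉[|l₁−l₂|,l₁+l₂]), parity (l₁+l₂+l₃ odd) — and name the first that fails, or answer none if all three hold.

triangle

m₁+m₂+m₃ = 1 − 1 + 0 = 0  ✓
triangle: |1−2|=1 ≤ l₃=4 ≤ 1+2=3  ✗
parity: l₁+l₂+l₃ = 7 is odd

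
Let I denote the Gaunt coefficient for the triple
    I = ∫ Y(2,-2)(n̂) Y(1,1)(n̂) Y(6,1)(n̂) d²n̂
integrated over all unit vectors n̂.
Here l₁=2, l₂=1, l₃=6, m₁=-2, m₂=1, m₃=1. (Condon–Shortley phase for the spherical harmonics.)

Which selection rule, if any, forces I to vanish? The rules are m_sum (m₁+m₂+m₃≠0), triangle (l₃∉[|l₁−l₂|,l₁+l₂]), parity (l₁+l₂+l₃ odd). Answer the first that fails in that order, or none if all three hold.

triangle

azimuthal sum: -2 + 1 + 1 = 0  ✓
1 ≤ 6 ≤ 3 (triangle on l)  ✗
L = 2 + 1 + 6 = 9 (odd)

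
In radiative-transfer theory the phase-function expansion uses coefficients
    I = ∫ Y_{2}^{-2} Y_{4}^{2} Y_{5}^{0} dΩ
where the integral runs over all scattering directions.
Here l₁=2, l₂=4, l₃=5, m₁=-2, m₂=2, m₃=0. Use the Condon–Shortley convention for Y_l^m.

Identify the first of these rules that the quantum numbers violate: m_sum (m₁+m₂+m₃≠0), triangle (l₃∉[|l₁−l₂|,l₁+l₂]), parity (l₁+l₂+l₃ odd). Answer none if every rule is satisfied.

parity

Σmᵢ = 0  ✓
l₃∈[|l₁−l₂|,l₁+l₂]=[2,6], have l₃=5  ✓
Σlᵢ = 11 ⇒ odd  ✗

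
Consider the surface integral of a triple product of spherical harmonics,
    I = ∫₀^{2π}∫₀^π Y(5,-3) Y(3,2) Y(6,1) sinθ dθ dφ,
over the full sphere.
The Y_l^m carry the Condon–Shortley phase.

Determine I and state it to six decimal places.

0.166435

Rules hold: Σm=0, L=14 even, 2≤6≤8.
N = 11·7·13 = 1001
Δ = 2!·8!·4!/15! = 1/675675
Racah Σ t=0..2: t=0:+1/8640 t=1:−1/2304 t=2:+1/8640 = -7/34560
⇒ 3j(5 3 6; 0 0 0)² = 7/429, sgn -1
Racah Σ t=1..2: t=1:−1/120960 t=2:+1/17280 = 1/20160
⇒ 3j(5 3 6; -3 2 1)² = 64/3003, sgn -1
4πI² = N·(3j₀)²·(3jₘ)² = 448/1287
I = +1·√(0.348096/4π) = 0.16643505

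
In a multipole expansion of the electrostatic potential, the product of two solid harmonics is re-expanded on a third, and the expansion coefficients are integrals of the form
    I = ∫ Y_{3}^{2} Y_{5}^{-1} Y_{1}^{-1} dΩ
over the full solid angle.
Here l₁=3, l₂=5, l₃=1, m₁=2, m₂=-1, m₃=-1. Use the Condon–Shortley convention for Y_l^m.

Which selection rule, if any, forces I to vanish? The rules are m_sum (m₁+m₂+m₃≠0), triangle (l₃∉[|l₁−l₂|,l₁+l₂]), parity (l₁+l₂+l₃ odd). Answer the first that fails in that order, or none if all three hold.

Σmᵢ = 0  ✓
l₃∈[|l₁−l₂|,l₁+l₂]=[2,8], have l₃=1  ✗
Σlᵢ = 9 ⇒ odd

triangle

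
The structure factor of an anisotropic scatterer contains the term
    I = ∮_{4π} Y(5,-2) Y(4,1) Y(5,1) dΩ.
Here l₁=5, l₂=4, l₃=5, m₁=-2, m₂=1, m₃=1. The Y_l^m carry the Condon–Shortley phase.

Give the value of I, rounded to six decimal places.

0.128377

Rules hold: Σm=0, L=14 even, 1≤5≤9.
N = 11·9·11 = 1089
Δ = 4!·6!·4!/15! = 1/3153150
Racah Σ t=0..4: t=0:+1/69120 t=1:−1/1728 t=2:+1/576 t=3:−1/1728 t=4:+1/69120 = 7/11520
⇒ 3j(5 4 5; 0 0 0)² = 2/143, sgn -1
Racah Σ t=1..4: t=1:−1/103680 t=2:+1/2880 t=3:−1/1152 t=4:+1/5184 = -7/20736
⇒ 3j(5 4 5; -2 1 1)² = 35/2574, sgn -1
4πI² = N·(3j₀)²·(3jₘ)² = 35/169
I = +1·√(0.207101/4π) = 0.12837656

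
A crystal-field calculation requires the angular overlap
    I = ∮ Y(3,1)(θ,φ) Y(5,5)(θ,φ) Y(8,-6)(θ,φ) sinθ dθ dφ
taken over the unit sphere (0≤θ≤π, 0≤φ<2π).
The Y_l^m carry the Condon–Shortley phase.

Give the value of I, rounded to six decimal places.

Checks pass: Σm=0; 16 even; l₃=8∈[2,8].
(2·3+1)(2·5+1)(2·8+1) = 1309
Δ: 0! 6! 10! / 17! → 1/136136
sum: t=0:+1/518400 = 1/518400
3j²(3 5 8; 0 0 0) = Δ·Π!·Σ² = 56/2431  (sign +1)
sum: t=0:+1/174182400 = 1/174182400
3j²(3 5 8; 1 5 -6) = Δ·Π!·Σ² = 1/136  (sign +1)
combine: 4πI² = 1309·56/2431·1/136 = 49/221
take √, sign +1: I = 0.13283024

0.132830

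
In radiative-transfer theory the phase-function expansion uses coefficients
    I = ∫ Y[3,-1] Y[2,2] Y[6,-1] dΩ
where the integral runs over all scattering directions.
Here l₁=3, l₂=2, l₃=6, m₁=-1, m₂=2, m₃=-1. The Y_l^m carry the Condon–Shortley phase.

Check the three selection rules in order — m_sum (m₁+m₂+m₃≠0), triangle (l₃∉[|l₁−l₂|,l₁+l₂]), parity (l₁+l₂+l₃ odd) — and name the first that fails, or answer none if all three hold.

triangle

m₁+m₂+m₃ = -1 + 2 − 1 = 0  ✓
triangle: |3−2|=1 ≤ l₃=6 ≤ 3+2=5  ✗
parity: l₁+l₂+l₃ = 11 is odd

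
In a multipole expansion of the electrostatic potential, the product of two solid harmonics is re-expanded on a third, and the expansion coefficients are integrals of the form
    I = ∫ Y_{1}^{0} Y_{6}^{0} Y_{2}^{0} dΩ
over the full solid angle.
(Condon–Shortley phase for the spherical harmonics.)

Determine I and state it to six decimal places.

l₃=2 ∉ [5,7] — triangle fails ⇒ I = 0

0.000000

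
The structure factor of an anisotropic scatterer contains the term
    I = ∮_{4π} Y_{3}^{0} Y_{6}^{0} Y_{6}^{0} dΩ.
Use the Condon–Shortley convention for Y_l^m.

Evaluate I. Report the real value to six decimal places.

0.000000

l₁+l₂+l₃=15 is odd: 3j(l;000)=0 ⇒ I=0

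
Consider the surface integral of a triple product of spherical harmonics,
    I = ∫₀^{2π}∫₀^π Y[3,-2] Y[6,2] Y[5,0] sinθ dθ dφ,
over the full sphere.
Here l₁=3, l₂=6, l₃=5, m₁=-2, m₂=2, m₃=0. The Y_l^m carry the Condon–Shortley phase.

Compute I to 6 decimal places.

-0.077843

Checks pass: Σm=0; 14 even; l₃=5∈[3,9].
(2·3+1)(2·6+1)(2·5+1) = 1001
Δ: 4! 2! 8! / 15! → 1/675675
sum: t=1:−1/8640 t=2:+1/2304 t=3:−1/8640 = 7/34560
3j²(3 6 5; 0 0 0) = Δ·Π!·Σ² = 7/429  (sign -1)
sum: t=3:−1/8640 t=4:+1/13824 = -1/23040
3j²(3 6 5; -2 2 0) = Δ·Π!·Σ² = 2/429  (sign +1)
combine: 4πI² = 1001·7/429·2/429 = 98/1287
take √, sign -1: I = -0.07784287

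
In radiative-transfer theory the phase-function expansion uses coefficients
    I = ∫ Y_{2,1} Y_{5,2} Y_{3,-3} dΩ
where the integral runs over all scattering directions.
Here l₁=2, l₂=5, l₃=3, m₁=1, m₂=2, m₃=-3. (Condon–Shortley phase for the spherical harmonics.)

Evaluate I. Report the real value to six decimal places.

Checks pass: Σm=0; 10 even; l₃=3∈[3,7].
(2·2+1)(2·5+1)(2·3+1) = 385
Δ: 4! 0! 6! / 11! → 1/2310
sum: t=2:+1/144 = 1/144
3j²(2 5 3; 0 0 0) = Δ·Π!·Σ² = 10/231  (sign -1)
sum: t=1:−1/4320 = -1/4320
3j²(2 5 3; 1 2 -3) = Δ·Π!·Σ² = 1/330  (sign -1)
combine: 4πI² = 385·10/231·1/330 = 5/99
take √, sign +1: I = 0.06339609

0.063396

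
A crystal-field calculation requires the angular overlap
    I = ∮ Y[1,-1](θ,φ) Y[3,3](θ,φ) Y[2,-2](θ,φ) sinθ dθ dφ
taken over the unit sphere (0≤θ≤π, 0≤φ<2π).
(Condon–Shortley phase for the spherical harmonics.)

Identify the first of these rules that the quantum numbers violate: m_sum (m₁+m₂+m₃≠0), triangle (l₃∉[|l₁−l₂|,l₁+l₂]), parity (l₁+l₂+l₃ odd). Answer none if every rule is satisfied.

none

m₁+m₂+m₃ = -1 + 3 − 2 = 0  ✓
triangle: |1−3|=2 ≤ l₃=2 ≤ 1+3=4  ✓
parity: l₁+l₂+l₃ = 6 is even  ✓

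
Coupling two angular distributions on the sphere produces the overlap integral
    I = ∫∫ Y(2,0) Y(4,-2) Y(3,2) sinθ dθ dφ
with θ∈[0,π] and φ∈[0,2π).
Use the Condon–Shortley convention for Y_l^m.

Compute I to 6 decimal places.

0.000000

Σlᵢ=9 odd — θ-integrand is odd under cosθ→−cosθ; I=0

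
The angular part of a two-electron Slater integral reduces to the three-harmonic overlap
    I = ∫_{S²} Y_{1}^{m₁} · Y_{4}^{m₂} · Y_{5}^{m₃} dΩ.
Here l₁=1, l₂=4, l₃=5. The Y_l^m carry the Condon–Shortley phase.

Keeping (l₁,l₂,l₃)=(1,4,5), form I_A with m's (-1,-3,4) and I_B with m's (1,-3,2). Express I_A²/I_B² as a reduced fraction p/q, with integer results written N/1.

Same 1,4,5: normalisation and zero-m 3j drop out of the ratio.
A: Δ: 0! 2! 8! / 11! → 1/495; sum: t=0:+1/10080 = 1/10080; 3j²(1 4 5; -1 -3 4) = Δ·Π!·Σ² = 4/55  (sign -1)
B: Δ: 0! 2! 8! / 11! → 1/495; sum: t=0:+1/10080 = 1/10080; 3j²(1 4 5; 1 -3 2) = Δ·Π!·Σ² = 1/165  (sign -1)
I_A²/I_B² = (4/55)/(1/165) = 12/1

12/1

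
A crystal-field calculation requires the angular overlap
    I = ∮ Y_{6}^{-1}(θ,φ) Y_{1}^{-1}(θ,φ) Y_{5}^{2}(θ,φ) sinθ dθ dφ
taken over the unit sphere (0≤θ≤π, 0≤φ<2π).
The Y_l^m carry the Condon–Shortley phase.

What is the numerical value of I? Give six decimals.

-0.129207

m-sum 0 ✓  L=12 even ✓  5≤5≤7 ✓
Π(2lᵢ+1) = 13×3×11 = 429
triangle coeff Δ(6,1,5) = 1/858
Σ_t [1,1]: t=1:−1/14400 = -1/14400
(3j)²=6/143 [(6 1 5; 0 0 0)], sign=+1
Σ_t [0,0]: t=0:+1/60480 = 1/60480
(3j)²=5/429 [(6 1 5; -1 -1 2)], sign=-1
⇒ 4πI² = 30/143
I = (-1)√(30/143/(4π)) = -0.12920749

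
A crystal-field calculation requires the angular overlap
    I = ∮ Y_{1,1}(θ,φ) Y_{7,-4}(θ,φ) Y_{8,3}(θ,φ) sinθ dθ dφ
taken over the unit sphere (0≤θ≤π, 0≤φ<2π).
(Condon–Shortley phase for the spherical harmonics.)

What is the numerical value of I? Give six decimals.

m-sum 0 ✓  L=16 even ✓  6≤8≤8 ✓
Π(2lᵢ+1) = 3×15×17 = 765
triangle coeff Δ(1,7,8) = 1/2040
Σ_t [0,0]: t=0:+1/25401600 = 1/25401600
(3j)²=8/255 [(1 7 8; 0 0 0)], sign=+1
Σ_t [0,0]: t=0:+1/479001600 = 1/479001600
(3j)²=1/204 [(1 7 8; 1 -4 3)], sign=-1
⇒ 4πI² = 2/17
I = (-1)√(2/17/(4π)) = -0.09675772

-0.096758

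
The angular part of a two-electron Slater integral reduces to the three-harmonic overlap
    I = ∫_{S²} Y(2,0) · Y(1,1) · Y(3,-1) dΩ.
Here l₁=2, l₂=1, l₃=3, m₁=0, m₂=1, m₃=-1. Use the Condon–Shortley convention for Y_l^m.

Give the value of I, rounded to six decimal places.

m-sum 0 ✓  L=6 even ✓  1≤3≤3 ✓
Π(2lᵢ+1) = 5×3×7 = 105
triangle coeff Δ(2,1,3) = 1/105
Σ_t [0,0]: t=0:+1/4 = 1/4
(3j)²=3/35 [(2 1 3; 0 0 0)], sign=-1
Σ_t [0,0]: t=0:+1/8 = 1/8
(3j)²=2/35 [(2 1 3; 0 1 -1)], sign=+1
⇒ 4πI² = 18/35
I = (-1)√(18/35/(4π)) = -0.20230066

-0.202301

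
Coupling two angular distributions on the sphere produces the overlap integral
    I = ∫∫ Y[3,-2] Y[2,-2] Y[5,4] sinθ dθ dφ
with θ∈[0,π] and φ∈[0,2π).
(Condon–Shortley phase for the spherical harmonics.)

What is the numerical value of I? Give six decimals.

m-sum 0 ✓  L=10 even ✓  1≤5≤5 ✓
Π(2lᵢ+1) = 7×5×11 = 385
triangle coeff Δ(3,2,5) = 1/2310
Σ_t [0,0]: t=0:+1/144 = 1/144
(3j)²=10/231 [(3 2 5; 0 0 0)], sign=-1
Σ_t [0,0]: t=0:+1/2880 = 1/2880
(3j)²=3/55 [(3 2 5; -2 -2 4)], sign=-1
⇒ 4πI² = 10/11
I = (+1)√(10/11/(4π)) = 0.26896683

0.268967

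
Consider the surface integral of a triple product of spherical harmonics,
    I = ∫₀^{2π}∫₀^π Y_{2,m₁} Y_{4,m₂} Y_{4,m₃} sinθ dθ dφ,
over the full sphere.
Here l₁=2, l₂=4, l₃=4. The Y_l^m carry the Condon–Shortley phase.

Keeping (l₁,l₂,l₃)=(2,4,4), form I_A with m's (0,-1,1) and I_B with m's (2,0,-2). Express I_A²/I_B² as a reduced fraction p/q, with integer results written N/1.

l's match ⇒ only the (l;m) 3-j factors differ between A and B.
A: triangle coeff Δ(2,4,4) = 1/13860; Σ_t [0,2]: t=0:+1/144 t=1:−1/48 t=2:+1/480 = -17/1440; (3j)²=289/13860 [(2 4 4; 0 -1 1)], sign=+1
B: triangle coeff Δ(2,4,4) = 1/13860; Σ_t [0,0]: t=0:+1/192 = 1/192; (3j)²=3/77 [(2 4 4; 2 0 -2)], sign=+1
I_A²/I_B² = (289/13860)/(3/77) = 289/540

289/540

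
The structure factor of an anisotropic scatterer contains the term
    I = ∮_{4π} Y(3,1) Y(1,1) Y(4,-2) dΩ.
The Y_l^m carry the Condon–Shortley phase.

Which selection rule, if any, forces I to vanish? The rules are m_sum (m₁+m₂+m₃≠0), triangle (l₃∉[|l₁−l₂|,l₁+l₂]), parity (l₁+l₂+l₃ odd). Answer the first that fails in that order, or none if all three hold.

azimuthal sum: 1 + 1 − 2 = 0  ✓
2 ≤ 4 ≤ 4 (triangle on l)  ✓
L = 3 + 1 + 4 = 8 (even)  ✓

none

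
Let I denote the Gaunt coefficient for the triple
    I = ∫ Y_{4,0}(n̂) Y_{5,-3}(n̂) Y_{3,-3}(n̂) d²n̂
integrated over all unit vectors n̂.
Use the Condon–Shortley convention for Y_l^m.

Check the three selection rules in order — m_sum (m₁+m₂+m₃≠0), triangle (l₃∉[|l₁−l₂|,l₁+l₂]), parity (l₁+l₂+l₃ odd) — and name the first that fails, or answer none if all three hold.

m₁+m₂+m₃ = 0 − 3 − 3 = -6  ✗
triangle: |4−5|=1 ≤ l₃=3 ≤ 4+5=9
parity: l₁+l₂+l₃ = 12 is even

m_sum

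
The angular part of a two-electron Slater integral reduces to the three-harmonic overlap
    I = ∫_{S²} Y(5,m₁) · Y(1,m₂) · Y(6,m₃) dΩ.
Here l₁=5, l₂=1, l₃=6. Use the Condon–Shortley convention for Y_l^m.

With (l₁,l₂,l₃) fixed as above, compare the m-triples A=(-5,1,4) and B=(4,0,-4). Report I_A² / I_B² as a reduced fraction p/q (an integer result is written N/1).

1/20

l's match ⇒ only the (l;m) 3-j factors differ between A and B.
A: triangle coeff Δ(5,1,6) = 1/858; Σ_t [0,0]: t=0:+1/7257600 = 1/7257600; (3j)²=1/858 [(5 1 6; -5 1 4)], sign=+1
B: triangle coeff Δ(5,1,6) = 1/858; Σ_t [0,0]: t=0:+1/362880 = 1/362880; (3j)²=10/429 [(5 1 6; 4 0 -4)], sign=+1
I_A²/I_B² = (1/858)/(10/429) = 1/20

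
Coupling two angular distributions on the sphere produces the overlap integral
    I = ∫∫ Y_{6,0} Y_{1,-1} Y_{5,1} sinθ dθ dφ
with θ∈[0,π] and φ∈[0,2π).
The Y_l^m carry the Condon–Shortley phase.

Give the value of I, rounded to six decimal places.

m-sum 0 ✓  L=12 even ✓  5≤5≤7 ✓
Π(2lᵢ+1) = 13×3×11 = 429
triangle coeff Δ(6,1,5) = 1/858
Σ_t [1,1]: t=1:−1/14400 = -1/14400
(3j)²=6/143 [(6 1 5; 0 0 0)], sign=+1
Σ_t [0,0]: t=0:+1/34560 = 1/34560
(3j)²=5/286 [(6 1 5; 0 -1 1)], sign=+1
⇒ 4πI² = 45/143
I = (+1)√(45/143/(4π)) = 0.15824621

0.158246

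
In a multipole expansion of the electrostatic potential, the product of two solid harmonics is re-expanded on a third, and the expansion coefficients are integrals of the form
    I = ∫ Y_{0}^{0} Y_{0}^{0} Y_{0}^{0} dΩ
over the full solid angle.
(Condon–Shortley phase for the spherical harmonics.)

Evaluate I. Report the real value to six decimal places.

0.282095

Rules hold: Σm=0, L=0 even, 0≤0≤0.
N = 1·1·1 = 1
Δ = 0!·0!·0!/1! = 1/1
Racah Σ t=0..0: t=0:+1/1 = 1/1
⇒ 3j(0 0 0; 0 0 0)² = 1/1, sgn +1
(m-triple is (0,0,0) — same symbol as above.)
4πI² = N·(3j₀)²·(3jₘ)² = 1/1
I = +1·√(1/4π) = 0.28209479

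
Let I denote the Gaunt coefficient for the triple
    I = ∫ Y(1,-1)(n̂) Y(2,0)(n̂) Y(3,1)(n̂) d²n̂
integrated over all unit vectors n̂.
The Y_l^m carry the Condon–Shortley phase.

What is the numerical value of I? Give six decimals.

-0.202301

m-sum 0 ✓  L=6 even ✓  1≤3≤3 ✓
Π(2lᵢ+1) = 3×5×7 = 105
triangle coeff Δ(1,2,3) = 1/105
Σ_t [0,0]: t=0:+1/4 = 1/4
(3j)²=3/35 [(1 2 3; 0 0 0)], sign=-1
Σ_t [0,0]: t=0:+1/8 = 1/8
(3j)²=2/35 [(1 2 3; -1 0 1)], sign=+1
⇒ 4πI² = 18/35
I = (-1)√(18/35/(4π)) = -0.20230066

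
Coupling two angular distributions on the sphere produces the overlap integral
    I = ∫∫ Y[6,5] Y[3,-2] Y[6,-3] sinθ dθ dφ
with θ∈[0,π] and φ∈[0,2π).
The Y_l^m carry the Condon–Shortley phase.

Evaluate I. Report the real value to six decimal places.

0.000000

L=15 odd ⇒ parity kills the (l;000) factor ⇒ I = 0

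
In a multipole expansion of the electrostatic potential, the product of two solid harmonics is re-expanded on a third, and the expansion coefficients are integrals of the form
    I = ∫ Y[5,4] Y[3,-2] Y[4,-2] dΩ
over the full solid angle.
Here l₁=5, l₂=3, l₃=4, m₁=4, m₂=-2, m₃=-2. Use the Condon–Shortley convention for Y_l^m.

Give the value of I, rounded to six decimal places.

0.143343

Rules hold: Σm=0, L=12 even, 2≤4≤8.
N = 11·7·9 = 693
Δ = 4!·6!·2!/13! = 1/180180
Racah Σ t=1..3: t=1:−1/576 t=2:+1/144 t=3:−1/576 = 1/288
⇒ 3j(5 3 4; 0 0 0)² = 20/1001, sgn +1
Racah Σ t=0..1: t=0:+1/2880 t=1:−1/8640 = 1/4320
⇒ 3j(5 3 4; 4 -2 -2)² = 8/429, sgn +1
4πI² = N·(3j₀)²·(3jₘ)² = 480/1859
I = +1·√(0.258203/4π) = 0.14334284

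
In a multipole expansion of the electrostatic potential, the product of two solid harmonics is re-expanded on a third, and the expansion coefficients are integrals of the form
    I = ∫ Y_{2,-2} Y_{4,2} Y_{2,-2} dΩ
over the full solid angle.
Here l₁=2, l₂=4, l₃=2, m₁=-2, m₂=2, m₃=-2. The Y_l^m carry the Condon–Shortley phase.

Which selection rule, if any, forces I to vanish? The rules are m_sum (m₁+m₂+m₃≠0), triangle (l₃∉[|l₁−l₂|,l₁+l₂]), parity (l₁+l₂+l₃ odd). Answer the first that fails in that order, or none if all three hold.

m_sum

Σmᵢ = -2  ✗
l₃∈[|l₁−l₂|,l₁+l₂]=[2,6], have l₃=2
Σlᵢ = 8 ⇒ even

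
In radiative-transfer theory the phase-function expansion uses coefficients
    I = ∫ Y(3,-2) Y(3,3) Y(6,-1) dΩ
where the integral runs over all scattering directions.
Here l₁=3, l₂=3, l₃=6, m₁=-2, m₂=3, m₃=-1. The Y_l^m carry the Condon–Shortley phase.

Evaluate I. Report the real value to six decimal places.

-0.031364

Checks pass: Σm=0; 12 even; l₃=6∈[0,6].
(2·3+1)(2·3+1)(2·6+1) = 637
Δ: 0! 6! 6! / 13! → 1/12012
sum: t=0:+1/1296 = 1/1296
3j²(3 3 6; 0 0 0) = Δ·Π!·Σ² = 100/3003  (sign +1)
sum: t=0:+1/86400 = 1/86400
3j²(3 3 6; -2 3 -1) = Δ·Π!·Σ² = 1/1716  (sign -1)
combine: 4πI² = 637·100/3003·1/1716 = 175/14157
take √, sign -1: I = -0.03136379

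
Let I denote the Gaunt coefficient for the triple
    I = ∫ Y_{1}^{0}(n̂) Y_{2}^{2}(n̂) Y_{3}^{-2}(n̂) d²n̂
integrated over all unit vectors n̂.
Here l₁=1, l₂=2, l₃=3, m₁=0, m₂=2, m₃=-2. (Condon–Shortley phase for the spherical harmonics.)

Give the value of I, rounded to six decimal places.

Rules hold: Σm=0, L=6 even, 1≤3≤3.
N = 3·5·7 = 105
Δ = 0!·2!·4!/7! = 1/105
Racah Σ t=0..0: t=0:+1/4 = 1/4
⇒ 3j(1 2 3; 0 0 0)² = 3/35, sgn -1
Racah Σ t=0..0: t=0:+1/24 = 1/24
⇒ 3j(1 2 3; 0 2 -2)² = 1/21, sgn -1
4πI² = N·(3j₀)²·(3jₘ)² = 3/7
I = +1·√(0.428571/4π) = 0.18467439

0.184674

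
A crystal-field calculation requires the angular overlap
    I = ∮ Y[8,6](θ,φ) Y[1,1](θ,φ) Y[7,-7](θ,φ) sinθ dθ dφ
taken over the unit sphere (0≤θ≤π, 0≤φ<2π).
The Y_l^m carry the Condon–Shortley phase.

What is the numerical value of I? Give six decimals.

m-sum 0 ✓  L=16 even ✓  7≤7≤9 ✓
Π(2lᵢ+1) = 17×3×15 = 765
triangle coeff Δ(8,1,7) = 1/2040
Σ_t [1,1]: t=1:−1/25401600 = -1/25401600
(3j)²=8/255 [(8 1 7; 0 0 0)], sign=+1
Σ_t [2,2]: t=2:+1/174356582400 = 1/174356582400
(3j)²=1/2040 [(8 1 7; 6 1 -7)], sign=+1
⇒ 4πI² = 1/85
I = (+1)√(1/85/(4π)) = 0.03059748

0.030597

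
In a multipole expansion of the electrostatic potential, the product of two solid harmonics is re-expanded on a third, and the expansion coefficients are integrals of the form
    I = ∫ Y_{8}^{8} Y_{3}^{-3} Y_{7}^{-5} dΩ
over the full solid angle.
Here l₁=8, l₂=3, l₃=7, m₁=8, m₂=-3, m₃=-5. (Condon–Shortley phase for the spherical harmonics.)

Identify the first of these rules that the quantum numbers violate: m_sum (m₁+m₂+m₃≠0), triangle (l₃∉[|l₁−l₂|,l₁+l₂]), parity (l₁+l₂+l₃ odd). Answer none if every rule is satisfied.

Σmᵢ = 0  ✓
l₃∈[|l₁−l₂|,l₁+l₂]=[5,11], have l₃=7  ✓
Σlᵢ = 18 ⇒ even  ✓

none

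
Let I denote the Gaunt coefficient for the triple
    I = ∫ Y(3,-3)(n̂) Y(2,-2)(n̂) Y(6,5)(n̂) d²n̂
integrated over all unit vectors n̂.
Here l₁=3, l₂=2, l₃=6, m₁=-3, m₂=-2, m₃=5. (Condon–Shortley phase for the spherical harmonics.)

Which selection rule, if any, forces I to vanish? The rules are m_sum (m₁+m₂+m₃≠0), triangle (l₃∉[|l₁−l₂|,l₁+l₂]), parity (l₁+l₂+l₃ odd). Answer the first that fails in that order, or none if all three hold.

triangle

azimuthal sum: -3 − 2 + 5 = 0  ✓
1 ≤ 6 ≤ 5 (triangle on l)  ✗
L = 3 + 2 + 6 = 11 (odd)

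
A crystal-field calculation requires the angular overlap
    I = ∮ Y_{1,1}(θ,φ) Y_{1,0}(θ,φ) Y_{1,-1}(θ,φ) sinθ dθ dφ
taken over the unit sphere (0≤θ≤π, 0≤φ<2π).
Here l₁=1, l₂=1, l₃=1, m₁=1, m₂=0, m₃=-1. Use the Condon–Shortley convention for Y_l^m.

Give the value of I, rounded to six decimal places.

Σlᵢ=3 odd — θ-integrand is odd under cosθ→−cosθ; I=0

0.000000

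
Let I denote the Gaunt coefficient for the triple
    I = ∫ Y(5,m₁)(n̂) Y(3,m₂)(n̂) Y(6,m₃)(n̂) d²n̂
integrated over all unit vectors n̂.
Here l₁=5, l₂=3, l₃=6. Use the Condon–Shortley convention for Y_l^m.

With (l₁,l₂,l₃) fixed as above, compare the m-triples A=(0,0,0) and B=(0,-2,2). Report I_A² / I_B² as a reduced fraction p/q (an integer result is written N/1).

7/2

l's match ⇒ only the (l;m) 3-j factors differ between A and B.
A: triangle coeff Δ(5,3,6) = 1/675675; Σ_t [0,2]: t=0:+1/8640 t=1:−1/2304 t=2:+1/8640 = -7/34560; (3j)²=7/429 [(5 3 6; 0 0 0)], sign=-1
B: triangle coeff Δ(5,3,6) = 1/675675; Σ_t [0,1]: t=0:+1/8640 t=1:−1/13824 = 1/23040; (3j)²=2/429 [(5 3 6; 0 -2 2)], sign=+1
I_A²/I_B² = (7/429)/(2/429) = 7/2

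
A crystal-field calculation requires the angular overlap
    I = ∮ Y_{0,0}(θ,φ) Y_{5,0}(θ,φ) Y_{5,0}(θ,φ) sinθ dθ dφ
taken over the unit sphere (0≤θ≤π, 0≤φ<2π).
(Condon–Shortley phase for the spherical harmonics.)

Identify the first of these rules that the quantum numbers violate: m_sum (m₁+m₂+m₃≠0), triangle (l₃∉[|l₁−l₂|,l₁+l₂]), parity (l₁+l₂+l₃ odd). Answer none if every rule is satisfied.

Σmᵢ = 0  ✓
l₃∈[|l₁−l₂|,l₁+l₂]=[5,5], have l₃=5  ✓
Σlᵢ = 10 ⇒ even  ✓

none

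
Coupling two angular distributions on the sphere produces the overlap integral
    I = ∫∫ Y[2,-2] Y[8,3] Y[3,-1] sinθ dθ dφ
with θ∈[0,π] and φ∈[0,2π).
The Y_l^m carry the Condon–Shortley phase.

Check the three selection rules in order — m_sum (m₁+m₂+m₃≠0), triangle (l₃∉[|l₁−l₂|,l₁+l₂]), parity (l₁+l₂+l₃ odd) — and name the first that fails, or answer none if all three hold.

triangle

Σmᵢ = 0  ✓
l₃∈[|l₁−l₂|,l₁+l₂]=[6,10], have l₃=3  ✗
Σlᵢ = 13 ⇒ odd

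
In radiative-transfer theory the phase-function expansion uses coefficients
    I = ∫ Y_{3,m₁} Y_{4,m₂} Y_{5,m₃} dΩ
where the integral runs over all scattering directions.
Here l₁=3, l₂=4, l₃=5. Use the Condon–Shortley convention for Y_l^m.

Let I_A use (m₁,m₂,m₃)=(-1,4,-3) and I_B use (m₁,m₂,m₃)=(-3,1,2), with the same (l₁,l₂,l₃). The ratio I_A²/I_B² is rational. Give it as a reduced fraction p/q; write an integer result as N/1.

112/125

Shared (l₁,l₂,l₃)=(3,4,5): N and (l;000)² cancel in I_A²/I_B².
A: Δ = 2!·4!·6!/13! = 1/180180; Racah Σ t=2..2: t=2:+1/5760 = 1/5760; ⇒ 3j(3 4 5; -1 4 -3)² = 56/2145, sgn +1
B: Δ = 2!·4!·6!/13! = 1/180180; Racah Σ t=2..2: t=2:+1/1728 = 1/1728; ⇒ 3j(3 4 5; -3 1 2)² = 25/858, sgn -1
I_A²/I_B² = (56/2145)/(25/858) = 112/125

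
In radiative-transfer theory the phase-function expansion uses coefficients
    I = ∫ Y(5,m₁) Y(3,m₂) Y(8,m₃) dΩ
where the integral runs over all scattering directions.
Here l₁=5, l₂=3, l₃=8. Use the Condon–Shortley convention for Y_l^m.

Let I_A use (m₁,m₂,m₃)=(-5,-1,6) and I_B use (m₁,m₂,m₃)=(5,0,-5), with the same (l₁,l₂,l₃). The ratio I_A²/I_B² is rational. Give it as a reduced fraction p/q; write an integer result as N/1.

7/2

Shared (l₁,l₂,l₃)=(5,3,8): N and (l;000)² cancel in I_A²/I_B².
A: Δ = 0!·10!·6!/17! = 1/136136; Racah Σ t=0..0: t=0:+1/174182400 = 1/174182400; ⇒ 3j(5 3 8; -5 -1 6)² = 1/136, sgn +1
B: Δ = 0!·10!·6!/17! = 1/136136; Racah Σ t=0..0: t=0:+1/130636800 = 1/130636800; ⇒ 3j(5 3 8; 5 0 -5)² = 1/476, sgn -1
I_A²/I_B² = (1/136)/(1/476) = 7/2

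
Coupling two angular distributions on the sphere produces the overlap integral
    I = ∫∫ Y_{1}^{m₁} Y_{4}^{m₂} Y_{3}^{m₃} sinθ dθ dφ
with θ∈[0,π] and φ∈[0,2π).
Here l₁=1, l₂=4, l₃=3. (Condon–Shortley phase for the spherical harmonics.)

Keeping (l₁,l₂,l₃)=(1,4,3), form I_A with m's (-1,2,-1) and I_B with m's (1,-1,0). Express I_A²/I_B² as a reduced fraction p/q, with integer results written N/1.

l's match ⇒ only the (l;m) 3-j factors differ between A and B.
A: triangle coeff Δ(1,4,3) = 1/252; Σ_t [2,2]: t=2:+1/96 = 1/96; (3j)²=5/84 [(1 4 3; -1 2 -1)], sign=+1
B: triangle coeff Δ(1,4,3) = 1/252; Σ_t [0,0]: t=0:+1/72 = 1/72; (3j)²=5/126 [(1 4 3; 1 -1 0)], sign=-1
I_A²/I_B² = (5/84)/(5/126) = 3/2

3/2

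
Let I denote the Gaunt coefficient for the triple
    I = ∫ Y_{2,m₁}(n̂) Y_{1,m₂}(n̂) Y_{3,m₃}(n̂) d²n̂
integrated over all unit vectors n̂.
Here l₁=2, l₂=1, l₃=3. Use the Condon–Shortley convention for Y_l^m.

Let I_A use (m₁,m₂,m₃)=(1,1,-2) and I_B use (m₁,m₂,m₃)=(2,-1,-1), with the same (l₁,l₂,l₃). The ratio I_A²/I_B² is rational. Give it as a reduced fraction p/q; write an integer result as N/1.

10/1

Shared (l₁,l₂,l₃)=(2,1,3): N and (l;000)² cancel in I_A²/I_B².
A: Δ = 0!·4!·2!/7! = 1/105; Racah Σ t=0..0: t=0:+1/12 = 1/12; ⇒ 3j(2 1 3; 1 1 -2)² = 2/21, sgn -1
B: Δ = 0!·4!·2!/7! = 1/105; Racah Σ t=0..0: t=0:+1/48 = 1/48; ⇒ 3j(2 1 3; 2 -1 -1)² = 1/105, sgn +1
I_A²/I_B² = (2/21)/(1/105) = 10/1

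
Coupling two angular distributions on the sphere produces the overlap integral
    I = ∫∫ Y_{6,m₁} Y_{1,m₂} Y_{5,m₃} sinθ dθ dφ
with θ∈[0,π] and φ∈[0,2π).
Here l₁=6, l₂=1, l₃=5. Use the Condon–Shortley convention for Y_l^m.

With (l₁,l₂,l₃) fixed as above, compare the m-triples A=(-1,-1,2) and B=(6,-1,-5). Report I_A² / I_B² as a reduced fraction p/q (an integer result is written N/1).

5/33

Same 6,1,5: normalisation and zero-m 3j drop out of the ratio.
A: Δ: 2! 10! 0! / 13! → 1/858; sum: t=0:+1/60480 = 1/60480; 3j²(6 1 5; -1 -1 2) = Δ·Π!·Σ² = 5/429  (sign -1)
B: Δ: 2! 10! 0! / 13! → 1/858; sum: t=0:+1/7257600 = 1/7257600; 3j²(6 1 5; 6 -1 -5) = Δ·Π!·Σ² = 1/13  (sign +1)
I_A²/I_B² = (5/429)/(1/13) = 5/33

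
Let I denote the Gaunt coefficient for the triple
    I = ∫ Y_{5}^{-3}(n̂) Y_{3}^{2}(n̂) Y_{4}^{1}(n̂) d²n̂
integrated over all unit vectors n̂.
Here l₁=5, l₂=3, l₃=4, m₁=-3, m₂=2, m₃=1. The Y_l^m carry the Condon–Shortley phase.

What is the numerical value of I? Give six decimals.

-0.035836

Checks pass: Σm=0; 12 even; l₃=4∈[2,8].
(2·5+1)(2·3+1)(2·4+1) = 693
Δ: 4! 6! 2! / 13! → 1/180180
sum: t=1:−1/576 t=2:+1/144 t=3:−1/576 = 1/288
3j²(5 3 4; 0 0 0) = Δ·Π!·Σ² = 20/1001  (sign +1)
sum: t=3:−1/1440 t=4:+1/1152 = 1/5760
3j²(5 3 4; -3 2 1) = Δ·Π!·Σ² = 1/858  (sign -1)
combine: 4πI² = 693·20/1001·1/858 = 30/1859
take √, sign -1: I = -0.03583571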